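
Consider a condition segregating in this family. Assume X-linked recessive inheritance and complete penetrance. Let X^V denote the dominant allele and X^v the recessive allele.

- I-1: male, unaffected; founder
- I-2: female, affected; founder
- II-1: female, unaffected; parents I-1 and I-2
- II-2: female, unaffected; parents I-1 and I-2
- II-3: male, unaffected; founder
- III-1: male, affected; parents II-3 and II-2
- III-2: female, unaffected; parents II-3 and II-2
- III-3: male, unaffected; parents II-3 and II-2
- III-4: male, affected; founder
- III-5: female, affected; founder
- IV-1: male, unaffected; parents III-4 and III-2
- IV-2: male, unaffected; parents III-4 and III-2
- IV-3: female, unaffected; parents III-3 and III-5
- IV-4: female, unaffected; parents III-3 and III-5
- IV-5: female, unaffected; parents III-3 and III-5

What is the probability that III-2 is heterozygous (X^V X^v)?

1/5

II-3 is unaffected, so II-3 is X^V Y.
II-2 is unaffected so carries V and received v from I-2 (X^v X^v), so II-2 is X^V X^v.
Their cross gives offspring ratios 1/2 X^V X^V : 1/2 X^V X^v. Conditioning on III-2 being unaffected, P(X^V X^v) = 1/2 / 1 = 1/2 before taking III-2's own offspring into account.
III-4 is affected, so III-4 is X^v Y.
Now use III-2's offspring. Probability of each recorded status — unaffected son IV-1: 1/2 if III-2 is X^V X^v, 1 if X^V X^V; unaffected son IV-2: 1/2 if III-2 is X^V X^v, 1 if X^V X^V.
Bayes: P(X^V X^v) = 1/2·1/4 / (1/2·1/4 + 1/2·1) = 1/5.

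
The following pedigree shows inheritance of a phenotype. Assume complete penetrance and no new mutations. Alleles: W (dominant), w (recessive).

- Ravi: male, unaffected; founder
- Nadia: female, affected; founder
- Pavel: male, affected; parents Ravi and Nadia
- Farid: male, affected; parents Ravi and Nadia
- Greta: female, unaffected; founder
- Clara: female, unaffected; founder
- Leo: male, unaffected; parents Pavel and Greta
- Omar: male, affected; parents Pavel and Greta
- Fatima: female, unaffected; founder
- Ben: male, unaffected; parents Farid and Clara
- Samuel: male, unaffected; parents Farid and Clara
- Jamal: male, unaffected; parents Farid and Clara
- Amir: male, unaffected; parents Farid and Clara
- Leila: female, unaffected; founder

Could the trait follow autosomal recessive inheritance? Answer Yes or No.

Yes

A consistent assignment under autosomal recessive exists: Ravi Ww, Nadia ww, Pavel ww, Farid ww, Greta Ww, Clara WW, Leo Ww, Omar ww, Fatima WW, Ben Ww, Samuel Ww, Jamal Ww, Amir Ww, Leila WW.
In this assignment every recorded phenotype matches its genotype and every non-founder's genotype is obtainable from its parents' genotypes, so the pedigree is consistent.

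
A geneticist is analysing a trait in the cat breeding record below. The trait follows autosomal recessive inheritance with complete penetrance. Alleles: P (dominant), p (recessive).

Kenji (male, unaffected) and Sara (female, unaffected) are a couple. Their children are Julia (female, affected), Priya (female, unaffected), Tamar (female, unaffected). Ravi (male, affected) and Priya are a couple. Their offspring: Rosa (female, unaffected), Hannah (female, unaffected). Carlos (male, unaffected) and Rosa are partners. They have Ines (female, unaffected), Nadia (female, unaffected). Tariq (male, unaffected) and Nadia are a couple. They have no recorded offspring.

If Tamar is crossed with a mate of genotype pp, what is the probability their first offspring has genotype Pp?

2/3

Kenji is unaffected so carries P and passed p to Julia (pp), so Kenji is Pp.
Sara is unaffected so carries P and passed p to Julia (pp), so Sara is Pp.
Tamar is an unaffected offspring of Kenji (Pp) × Sara (Pp), whose cross gives 1/4 PP : 1/2 Pp : 1/4 pp; conditioning on being unaffected, Tamar is PP with probability 1/3, Pp with probability 2/3.
Summing over parental genotype combinations, P(offspring has genotype Pp) = 1/3·1 + 2/3·1/2 = 2/3.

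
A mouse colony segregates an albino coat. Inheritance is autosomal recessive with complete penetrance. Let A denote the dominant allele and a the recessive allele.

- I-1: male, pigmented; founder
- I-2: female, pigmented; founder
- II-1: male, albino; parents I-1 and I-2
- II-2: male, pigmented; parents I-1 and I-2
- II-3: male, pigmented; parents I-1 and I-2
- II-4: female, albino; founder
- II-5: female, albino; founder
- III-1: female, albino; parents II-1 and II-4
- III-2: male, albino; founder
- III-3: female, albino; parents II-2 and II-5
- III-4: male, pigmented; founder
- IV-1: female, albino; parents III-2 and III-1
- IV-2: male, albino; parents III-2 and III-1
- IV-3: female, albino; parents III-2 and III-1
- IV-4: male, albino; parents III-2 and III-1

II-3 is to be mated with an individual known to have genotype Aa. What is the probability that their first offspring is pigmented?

I-1 is pigmented so carries A and passed a to II-1 (aa), so I-1 is Aa.
I-2 is pigmented so carries A and passed a to II-1 (aa), so I-2 is Aa.
II-3 is a pigmented offspring of I-1 (Aa) × I-2 (Aa), whose cross gives 1/4 AA : 1/2 Aa : 1/4 aa; conditioning on being pigmented, II-3 is AA with probability 1/3, Aa with probability 2/3.
Summing over parental genotype combinations, P(offspring is pigmented) = 1/3·1 + 2/3·3/4 = 5/6.

5/6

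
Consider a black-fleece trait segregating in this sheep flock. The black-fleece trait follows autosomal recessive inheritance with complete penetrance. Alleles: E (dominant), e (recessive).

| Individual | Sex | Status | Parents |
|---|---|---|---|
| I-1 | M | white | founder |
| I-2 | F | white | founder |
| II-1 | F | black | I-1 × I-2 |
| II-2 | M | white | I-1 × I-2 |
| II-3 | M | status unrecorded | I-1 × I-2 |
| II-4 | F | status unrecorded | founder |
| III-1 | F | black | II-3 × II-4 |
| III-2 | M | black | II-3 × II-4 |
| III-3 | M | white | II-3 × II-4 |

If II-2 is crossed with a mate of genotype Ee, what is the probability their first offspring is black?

1/6

I-1 is white so carries E and passed e to II-1 (ee), so I-1 is Ee.
I-2 is white so carries E and passed e to II-1 (ee), so I-2 is Ee.
II-2 is a white offspring of I-1 (Ee) × I-2 (Ee), whose cross gives 1/4 EE : 1/2 Ee : 1/4 ee; conditioning on being white, II-2 is EE with probability 1/3, Ee with probability 2/3.
Summing over parental genotype combinations, P(offspring is black) = 2/3·1/4 = 1/6.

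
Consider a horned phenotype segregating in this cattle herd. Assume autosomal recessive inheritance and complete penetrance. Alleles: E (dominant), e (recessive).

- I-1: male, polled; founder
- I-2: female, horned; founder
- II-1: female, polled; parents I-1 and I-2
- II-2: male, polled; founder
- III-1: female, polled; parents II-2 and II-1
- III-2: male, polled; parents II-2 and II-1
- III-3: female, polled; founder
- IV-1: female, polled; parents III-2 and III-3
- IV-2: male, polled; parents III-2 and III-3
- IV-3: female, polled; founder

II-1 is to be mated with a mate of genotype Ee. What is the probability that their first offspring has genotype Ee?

1/2

II-1 is polled so carries E and received e from I-2 (ee), so II-1 is Ee.
The cross gives 1/4 EE : 1/2 Ee : 1/4 ee, so P(offspring has genotype Ee) = 1/2.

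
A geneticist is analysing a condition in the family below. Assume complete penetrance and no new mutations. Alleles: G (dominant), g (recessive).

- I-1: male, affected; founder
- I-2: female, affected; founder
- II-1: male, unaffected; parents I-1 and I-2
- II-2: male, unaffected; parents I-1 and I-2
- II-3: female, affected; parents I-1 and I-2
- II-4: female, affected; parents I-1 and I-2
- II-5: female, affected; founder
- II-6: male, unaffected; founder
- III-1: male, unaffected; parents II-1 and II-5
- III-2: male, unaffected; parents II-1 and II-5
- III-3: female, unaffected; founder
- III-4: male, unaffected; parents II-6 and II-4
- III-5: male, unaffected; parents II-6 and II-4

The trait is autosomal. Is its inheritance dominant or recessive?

I-1 and I-2 are both affected yet have an unaffected child II-1. Under a recessive model two affected parents are homozygous and every child would be affected, so the trait cannot be recessive.

dominant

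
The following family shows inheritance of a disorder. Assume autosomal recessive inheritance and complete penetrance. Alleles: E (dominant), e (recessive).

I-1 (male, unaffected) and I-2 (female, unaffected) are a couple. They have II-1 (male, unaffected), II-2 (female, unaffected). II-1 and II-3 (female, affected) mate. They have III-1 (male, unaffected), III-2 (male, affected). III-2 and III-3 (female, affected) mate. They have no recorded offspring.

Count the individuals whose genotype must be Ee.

2

Obligate heterozygotes: II-1 is unaffected so carries E and passed e to III-2 (ee), so II-1 is Ee; III-1 is unaffected so carries E and received e from II-3 (ee), so III-1 is Ee.
Every other individual is either homozygous by phenotype or has at least one consistent homozygous assignment, so the count is 2.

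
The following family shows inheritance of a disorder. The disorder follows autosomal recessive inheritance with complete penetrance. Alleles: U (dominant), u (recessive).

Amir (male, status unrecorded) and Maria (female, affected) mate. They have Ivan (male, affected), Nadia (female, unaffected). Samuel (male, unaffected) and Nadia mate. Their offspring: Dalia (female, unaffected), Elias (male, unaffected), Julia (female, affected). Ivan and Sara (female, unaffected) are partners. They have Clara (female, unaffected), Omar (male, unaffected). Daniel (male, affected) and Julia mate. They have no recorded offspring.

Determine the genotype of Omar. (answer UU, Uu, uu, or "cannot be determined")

From phenotype alone, Omar is UU or Uu.
Omar is unaffected so carries U and received u from Ivan (uu), so Omar is Uu.

Uu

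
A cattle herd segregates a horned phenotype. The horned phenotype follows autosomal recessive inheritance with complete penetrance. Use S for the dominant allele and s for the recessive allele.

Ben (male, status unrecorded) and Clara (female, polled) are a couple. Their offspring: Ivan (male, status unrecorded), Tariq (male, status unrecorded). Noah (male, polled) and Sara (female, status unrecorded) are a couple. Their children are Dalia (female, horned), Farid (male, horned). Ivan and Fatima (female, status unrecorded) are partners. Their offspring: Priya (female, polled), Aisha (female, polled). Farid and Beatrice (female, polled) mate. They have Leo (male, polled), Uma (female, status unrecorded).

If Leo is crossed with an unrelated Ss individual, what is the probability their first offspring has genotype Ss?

1/2

Leo is polled so carries S and received s from Farid (ss), so Leo is Ss.
The cross gives 1/4 SS : 1/2 Ss : 1/4 ss, so P(offspring has genotype Ss) = 1/2.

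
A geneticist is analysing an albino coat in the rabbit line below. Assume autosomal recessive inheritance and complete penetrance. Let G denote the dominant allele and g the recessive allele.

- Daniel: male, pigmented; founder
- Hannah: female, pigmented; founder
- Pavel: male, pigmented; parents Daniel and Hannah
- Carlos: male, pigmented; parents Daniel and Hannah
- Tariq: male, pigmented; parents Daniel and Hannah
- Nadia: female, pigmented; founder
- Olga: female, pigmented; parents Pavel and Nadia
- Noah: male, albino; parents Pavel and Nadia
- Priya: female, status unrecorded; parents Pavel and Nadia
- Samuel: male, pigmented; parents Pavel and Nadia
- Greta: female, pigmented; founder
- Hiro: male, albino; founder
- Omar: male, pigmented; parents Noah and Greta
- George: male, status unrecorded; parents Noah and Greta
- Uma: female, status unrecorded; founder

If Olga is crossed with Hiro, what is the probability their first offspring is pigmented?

Pavel is pigmented so carries G and passed g to Noah (gg), so Pavel is Gg.
Nadia is pigmented so carries G and passed g to Noah (gg), so Nadia is Gg.
Olga is a pigmented offspring of Pavel (Gg) × Nadia (Gg), whose cross gives 1/4 GG : 1/2 Gg : 1/4 gg; conditioning on being pigmented, Olga is GG with probability 1/3, Gg with probability 2/3.
Hiro is albino, so Hiro is gg.
Summing over parental genotype combinations, P(offspring is pigmented) = 1/3·1 + 2/3·1/2 = 2/3.

2/3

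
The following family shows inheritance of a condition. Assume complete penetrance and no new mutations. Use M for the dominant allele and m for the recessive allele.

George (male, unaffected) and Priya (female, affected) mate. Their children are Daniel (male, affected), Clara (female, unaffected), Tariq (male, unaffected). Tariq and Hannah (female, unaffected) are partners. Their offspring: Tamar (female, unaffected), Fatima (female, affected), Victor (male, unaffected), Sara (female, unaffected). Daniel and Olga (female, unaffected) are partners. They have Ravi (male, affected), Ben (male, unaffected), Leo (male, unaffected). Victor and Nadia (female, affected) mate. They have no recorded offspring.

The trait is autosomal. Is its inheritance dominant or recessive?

Tariq and Hannah are both unaffected yet have an affected child Fatima. Under dominance, an affected child requires at least one affected parent, so the trait cannot be dominant.

recessive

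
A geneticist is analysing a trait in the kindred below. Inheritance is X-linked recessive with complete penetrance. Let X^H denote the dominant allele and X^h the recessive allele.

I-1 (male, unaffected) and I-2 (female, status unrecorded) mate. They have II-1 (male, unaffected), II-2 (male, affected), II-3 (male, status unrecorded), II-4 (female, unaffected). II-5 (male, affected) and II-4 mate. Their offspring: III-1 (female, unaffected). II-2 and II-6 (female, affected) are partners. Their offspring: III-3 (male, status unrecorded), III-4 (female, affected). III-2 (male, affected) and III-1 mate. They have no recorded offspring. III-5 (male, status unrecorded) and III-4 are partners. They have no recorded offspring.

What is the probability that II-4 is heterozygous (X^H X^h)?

1/3

I-1 is unaffected, so I-1 is X^H Y.
I-2 passed H to II-1 (X^H Y) and passed h to II-2 (X^h Y), so I-2 is X^H X^h.
Their cross gives offspring ratios 1/2 X^H X^H : 1/2 X^H X^h. Conditioning on II-4 being unaffected, P(X^H X^h) = 1/2 / 1 = 1/2 before taking II-4's own offspring into account.
II-5 is affected, so II-5 is X^h Y.
Now use II-4's offspring. Probability of each recorded status — unaffected daughter III-1: 1/2 if II-4 is X^H X^h, 1 if X^H X^H.
Bayes: P(X^H X^h) = 1/2·1/2 / (1/2·1/2 + 1/2·1) = 1/3.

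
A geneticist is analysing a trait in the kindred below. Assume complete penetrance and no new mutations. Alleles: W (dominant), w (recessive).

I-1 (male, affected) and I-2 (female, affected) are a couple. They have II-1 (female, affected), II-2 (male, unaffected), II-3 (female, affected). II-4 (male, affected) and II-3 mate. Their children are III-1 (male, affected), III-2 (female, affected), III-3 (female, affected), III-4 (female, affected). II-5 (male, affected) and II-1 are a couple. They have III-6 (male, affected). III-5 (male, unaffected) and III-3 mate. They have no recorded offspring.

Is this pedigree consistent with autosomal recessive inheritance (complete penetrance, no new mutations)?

No

Under autosomal recessive, II-2 (unaffected, male) cannot arise from I-1 (affected) × I-2 (affected).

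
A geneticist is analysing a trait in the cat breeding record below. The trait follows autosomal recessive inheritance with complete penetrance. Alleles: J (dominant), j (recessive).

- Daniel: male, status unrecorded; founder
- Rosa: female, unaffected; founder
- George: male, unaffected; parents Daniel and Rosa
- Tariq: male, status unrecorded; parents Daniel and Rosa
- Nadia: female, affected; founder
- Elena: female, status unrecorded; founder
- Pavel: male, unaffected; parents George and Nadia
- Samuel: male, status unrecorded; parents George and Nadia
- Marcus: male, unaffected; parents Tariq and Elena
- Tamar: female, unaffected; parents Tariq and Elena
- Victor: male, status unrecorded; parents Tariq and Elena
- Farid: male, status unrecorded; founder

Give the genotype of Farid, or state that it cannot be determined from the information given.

cannot be determined

Farid's phenotype is unrecorded, and no parent or child forces a single allele at both positions; consistent genotype assignments exist with Farid as JJ or Jj or jj.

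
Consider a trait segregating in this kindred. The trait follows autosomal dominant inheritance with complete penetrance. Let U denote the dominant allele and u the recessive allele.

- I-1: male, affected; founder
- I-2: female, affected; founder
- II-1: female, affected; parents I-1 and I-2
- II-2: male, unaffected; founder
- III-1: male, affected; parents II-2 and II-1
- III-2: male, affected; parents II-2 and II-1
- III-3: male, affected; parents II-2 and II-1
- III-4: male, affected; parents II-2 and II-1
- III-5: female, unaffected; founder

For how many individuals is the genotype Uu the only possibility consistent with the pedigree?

4

Obligate heterozygotes: III-1 is affected so carries U and received u from II-2 (uu), so III-1 is Uu; III-2 is affected so carries U and received u from II-2 (uu), so III-2 is Uu; III-3 is affected so carries U and received u from II-2 (uu), so III-3 is Uu; III-4 is affected so carries U and received u from II-2 (uu), so III-4 is Uu.
Every other individual is either homozygous by phenotype or has at least one consistent homozygous assignment, so the count is 4.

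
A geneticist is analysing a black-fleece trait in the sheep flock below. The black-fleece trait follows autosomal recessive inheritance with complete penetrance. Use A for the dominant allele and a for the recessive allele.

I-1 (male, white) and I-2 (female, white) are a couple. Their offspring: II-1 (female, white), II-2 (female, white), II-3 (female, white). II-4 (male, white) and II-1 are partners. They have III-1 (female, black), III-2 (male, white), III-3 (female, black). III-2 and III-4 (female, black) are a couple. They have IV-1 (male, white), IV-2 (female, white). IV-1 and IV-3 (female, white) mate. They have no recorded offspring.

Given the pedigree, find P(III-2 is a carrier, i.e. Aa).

II-4 is white so carries A and passed a to III-1 (aa), so II-4 is Aa.
II-1 is white so carries A and passed a to III-1 (aa), so II-1 is Aa.
Their cross gives offspring ratios 1/4 AA : 1/2 Aa : 1/4 aa. Conditioning on III-2 being white, P(Aa) = 1/2 / 3/4 = 2/3 before taking III-2's own offspring into account.
III-4 is black, so III-4 is aa.
Now use III-2's offspring. Probability of each recorded status — white son IV-1: 1/2 if III-2 is Aa, 1 if AA; white daughter IV-2: 1/2 if III-2 is Aa, 1 if AA.
Bayes: P(Aa) = 2/3·1/4 / (2/3·1/4 + 1/3·1) = 1/3.

1/3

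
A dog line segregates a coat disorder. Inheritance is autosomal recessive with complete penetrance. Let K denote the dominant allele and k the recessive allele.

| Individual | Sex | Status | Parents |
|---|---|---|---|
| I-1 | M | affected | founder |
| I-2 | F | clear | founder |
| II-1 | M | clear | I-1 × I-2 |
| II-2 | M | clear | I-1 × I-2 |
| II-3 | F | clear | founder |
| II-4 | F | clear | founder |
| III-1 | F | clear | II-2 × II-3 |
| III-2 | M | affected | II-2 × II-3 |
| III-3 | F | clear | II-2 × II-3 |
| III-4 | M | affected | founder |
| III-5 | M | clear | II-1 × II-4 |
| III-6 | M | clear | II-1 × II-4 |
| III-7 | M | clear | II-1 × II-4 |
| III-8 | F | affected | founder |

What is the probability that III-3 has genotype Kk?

II-2 is clear so carries K and received k from I-1 (kk), so II-2 is Kk.
II-3 is clear so carries K and passed k to III-2 (kk), so II-3 is Kk.
Their cross gives offspring ratios 1/4 KK : 1/2 Kk : 1/4 kk. Conditioning on III-3 being clear, P(Kk) = 1/2 / 3/4 = 2/3.

2/3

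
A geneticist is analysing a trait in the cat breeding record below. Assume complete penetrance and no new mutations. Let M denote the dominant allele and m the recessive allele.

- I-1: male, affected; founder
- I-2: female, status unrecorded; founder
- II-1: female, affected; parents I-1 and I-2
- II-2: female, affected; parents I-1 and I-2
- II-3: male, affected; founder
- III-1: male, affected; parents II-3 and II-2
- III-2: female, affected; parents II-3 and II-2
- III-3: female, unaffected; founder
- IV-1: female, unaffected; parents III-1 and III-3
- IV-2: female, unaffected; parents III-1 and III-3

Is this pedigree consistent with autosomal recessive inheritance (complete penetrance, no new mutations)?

A consistent assignment under autosomal recessive exists: I-1 mm, I-2 Mm, II-1 mm, II-2 mm, II-3 mm, III-1 mm, III-2 mm, III-3 MM, IV-1 Mm, IV-2 Mm.
In this assignment every recorded phenotype matches its genotype and every non-founder's genotype is obtainable from its parents' genotypes, so the pedigree is consistent.

Yes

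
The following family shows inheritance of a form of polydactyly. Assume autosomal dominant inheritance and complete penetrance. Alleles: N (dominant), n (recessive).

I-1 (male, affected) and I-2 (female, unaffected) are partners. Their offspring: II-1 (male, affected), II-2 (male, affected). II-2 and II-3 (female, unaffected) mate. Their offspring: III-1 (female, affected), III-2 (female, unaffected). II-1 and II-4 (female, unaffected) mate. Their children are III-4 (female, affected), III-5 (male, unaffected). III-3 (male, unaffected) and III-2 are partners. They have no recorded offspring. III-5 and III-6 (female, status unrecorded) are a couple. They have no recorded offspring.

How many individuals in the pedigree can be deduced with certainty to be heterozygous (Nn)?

4

Obligate heterozygotes: II-1 is affected so carries N and received n from I-2 (nn), so II-1 is Nn; II-2 is affected so carries N and received n from I-2 (nn), so II-2 is Nn; III-1 is affected so carries N and received n from II-3 (nn), so III-1 is Nn; III-4 is affected so carries N and received n from II-4 (nn), so III-4 is Nn.
Every other individual is either homozygous by phenotype or has at least one consistent homozygous assignment, so the count is 4.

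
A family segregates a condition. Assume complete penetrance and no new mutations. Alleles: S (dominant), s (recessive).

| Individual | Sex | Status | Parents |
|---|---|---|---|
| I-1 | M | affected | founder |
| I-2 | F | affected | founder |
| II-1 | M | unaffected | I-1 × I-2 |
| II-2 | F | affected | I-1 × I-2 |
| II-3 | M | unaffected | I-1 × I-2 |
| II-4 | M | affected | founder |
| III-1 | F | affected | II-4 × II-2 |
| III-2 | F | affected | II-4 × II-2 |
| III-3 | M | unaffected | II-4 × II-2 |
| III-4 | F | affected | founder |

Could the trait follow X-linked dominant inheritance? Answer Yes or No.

Yes

A consistent assignment under X-linked dominant exists: I-1 X^S Y, I-2 X^S X^s, II-1 X^s Y, II-2 X^S X^s, II-3 X^s Y, II-4 X^S Y, III-1 X^S X^S, III-2 X^S X^S, III-3 X^s Y, III-4 X^S X^S.
In this assignment every recorded phenotype matches its genotype and every non-founder's genotype is obtainable from its parents' genotypes, so the pedigree is consistent.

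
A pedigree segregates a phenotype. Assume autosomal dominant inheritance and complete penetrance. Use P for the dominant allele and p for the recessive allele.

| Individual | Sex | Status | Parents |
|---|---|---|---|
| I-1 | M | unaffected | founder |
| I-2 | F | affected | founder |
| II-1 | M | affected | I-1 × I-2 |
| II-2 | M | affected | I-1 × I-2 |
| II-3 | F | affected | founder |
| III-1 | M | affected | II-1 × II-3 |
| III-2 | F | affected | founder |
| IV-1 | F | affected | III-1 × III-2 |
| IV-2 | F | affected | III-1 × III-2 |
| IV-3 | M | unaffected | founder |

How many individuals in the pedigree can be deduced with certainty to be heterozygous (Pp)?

Obligate heterozygotes: II-1 is affected so carries P and received p from I-1 (pp), so II-1 is Pp; II-2 is affected so carries P and received p from I-1 (pp), so II-2 is Pp.
Every other individual is either homozygous by phenotype or has at least one consistent homozygous assignment, so the count is 2.

2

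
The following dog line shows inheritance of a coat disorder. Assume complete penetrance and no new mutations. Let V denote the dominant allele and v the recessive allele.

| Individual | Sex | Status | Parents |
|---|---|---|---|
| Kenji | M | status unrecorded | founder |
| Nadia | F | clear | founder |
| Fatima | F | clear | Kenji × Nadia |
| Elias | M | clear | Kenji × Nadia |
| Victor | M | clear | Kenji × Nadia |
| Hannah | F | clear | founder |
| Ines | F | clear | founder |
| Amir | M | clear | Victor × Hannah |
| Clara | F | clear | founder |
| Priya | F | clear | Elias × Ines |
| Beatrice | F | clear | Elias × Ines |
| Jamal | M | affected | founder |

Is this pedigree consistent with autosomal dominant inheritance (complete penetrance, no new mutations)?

Yes

A consistent assignment under autosomal dominant exists: Kenji Vv, Nadia vv, Fatima vv, Elias vv, Victor vv, Hannah vv, Ines vv, Amir vv, Clara vv, Priya vv, Beatrice vv, Jamal VV.
In this assignment every recorded phenotype matches its genotype and every non-founder's genotype is obtainable from its parents' genotypes, so the pedigree is consistent.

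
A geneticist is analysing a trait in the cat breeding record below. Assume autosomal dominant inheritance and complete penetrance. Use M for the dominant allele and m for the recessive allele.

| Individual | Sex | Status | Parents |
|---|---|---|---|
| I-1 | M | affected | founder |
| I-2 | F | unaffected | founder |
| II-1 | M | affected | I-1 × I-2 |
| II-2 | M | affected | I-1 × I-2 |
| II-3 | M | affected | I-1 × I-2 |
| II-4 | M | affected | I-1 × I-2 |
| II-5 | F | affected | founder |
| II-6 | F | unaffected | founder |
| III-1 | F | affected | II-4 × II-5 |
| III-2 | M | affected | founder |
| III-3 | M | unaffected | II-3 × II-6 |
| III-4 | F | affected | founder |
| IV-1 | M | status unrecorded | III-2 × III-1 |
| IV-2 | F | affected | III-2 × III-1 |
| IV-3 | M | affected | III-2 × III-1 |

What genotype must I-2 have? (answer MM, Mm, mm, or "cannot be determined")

mm

I-2 is unaffected, so I-2 is mm.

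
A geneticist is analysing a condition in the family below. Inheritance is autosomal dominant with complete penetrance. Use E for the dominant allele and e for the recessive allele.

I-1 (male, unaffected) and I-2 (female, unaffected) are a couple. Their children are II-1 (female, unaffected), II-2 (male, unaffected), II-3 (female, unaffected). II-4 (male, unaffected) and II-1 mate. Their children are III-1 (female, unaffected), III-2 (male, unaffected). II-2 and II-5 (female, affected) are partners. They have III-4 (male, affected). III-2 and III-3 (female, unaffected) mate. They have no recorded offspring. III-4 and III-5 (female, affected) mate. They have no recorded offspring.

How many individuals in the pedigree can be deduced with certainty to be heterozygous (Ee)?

1

Obligate heterozygotes: III-4 is affected so carries E and received e from II-2 (ee), so III-4 is Ee.
Every other individual is either homozygous by phenotype or has at least one consistent homozygous assignment, so the count is 1.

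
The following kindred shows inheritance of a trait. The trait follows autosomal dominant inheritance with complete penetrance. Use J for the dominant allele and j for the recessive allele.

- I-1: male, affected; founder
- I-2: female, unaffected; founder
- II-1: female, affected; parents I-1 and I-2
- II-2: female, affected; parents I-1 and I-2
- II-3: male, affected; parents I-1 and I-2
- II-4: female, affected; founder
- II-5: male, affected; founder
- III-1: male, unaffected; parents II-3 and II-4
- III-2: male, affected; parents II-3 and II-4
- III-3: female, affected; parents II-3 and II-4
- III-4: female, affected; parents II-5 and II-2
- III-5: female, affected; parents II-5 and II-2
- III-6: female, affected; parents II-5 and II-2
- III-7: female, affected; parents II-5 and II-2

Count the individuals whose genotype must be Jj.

Obligate heterozygotes: II-1 is affected so carries J and received j from I-2 (jj), so II-1 is Jj; II-2 is affected so carries J and received j from I-2 (jj), so II-2 is Jj; II-3 is affected so carries J and received j from I-2 (jj), so II-3 is Jj; II-4 is affected so carries J and passed j to III-1 (jj), so II-4 is Jj.
Every other individual is either homozygous by phenotype or has at least one consistent homozygous assignment, so the count is 4.

4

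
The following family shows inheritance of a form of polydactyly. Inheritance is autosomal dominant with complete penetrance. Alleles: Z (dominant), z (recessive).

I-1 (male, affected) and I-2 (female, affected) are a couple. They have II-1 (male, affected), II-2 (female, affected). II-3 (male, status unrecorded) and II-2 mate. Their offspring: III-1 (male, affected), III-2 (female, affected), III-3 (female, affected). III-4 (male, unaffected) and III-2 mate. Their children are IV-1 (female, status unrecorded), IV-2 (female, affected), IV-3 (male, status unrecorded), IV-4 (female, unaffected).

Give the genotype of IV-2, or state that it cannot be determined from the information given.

Zz

From phenotype alone, IV-2 is ZZ or Zz.
IV-2 is affected so carries Z and received z from III-4 (zz), so IV-2 is Zz.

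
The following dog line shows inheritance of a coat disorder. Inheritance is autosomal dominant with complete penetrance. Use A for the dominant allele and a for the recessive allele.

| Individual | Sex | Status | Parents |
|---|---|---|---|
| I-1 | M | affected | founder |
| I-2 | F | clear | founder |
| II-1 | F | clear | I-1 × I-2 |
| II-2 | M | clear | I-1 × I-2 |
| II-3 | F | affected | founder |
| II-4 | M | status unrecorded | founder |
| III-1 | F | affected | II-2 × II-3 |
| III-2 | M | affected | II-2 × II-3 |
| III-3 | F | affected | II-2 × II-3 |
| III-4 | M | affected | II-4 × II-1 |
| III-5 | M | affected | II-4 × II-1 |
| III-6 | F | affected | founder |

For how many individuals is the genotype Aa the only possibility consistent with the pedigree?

Obligate heterozygotes: I-1 is affected so carries A and passed a to II-1 (aa), so I-1 is Aa; III-1 is affected so carries A and received a from II-2 (aa), so III-1 is Aa; III-2 is affected so carries A and received a from II-2 (aa), so III-2 is Aa; III-3 is affected so carries A and received a from II-2 (aa), so III-3 is Aa; III-4 is affected so carries A and received a from II-1 (aa), so III-4 is Aa; III-5 is affected so carries A and received a from II-1 (aa), so III-5 is Aa.
Every other individual is either homozygous by phenotype or has at least one consistent homozygous assignment, so the count is 6.

6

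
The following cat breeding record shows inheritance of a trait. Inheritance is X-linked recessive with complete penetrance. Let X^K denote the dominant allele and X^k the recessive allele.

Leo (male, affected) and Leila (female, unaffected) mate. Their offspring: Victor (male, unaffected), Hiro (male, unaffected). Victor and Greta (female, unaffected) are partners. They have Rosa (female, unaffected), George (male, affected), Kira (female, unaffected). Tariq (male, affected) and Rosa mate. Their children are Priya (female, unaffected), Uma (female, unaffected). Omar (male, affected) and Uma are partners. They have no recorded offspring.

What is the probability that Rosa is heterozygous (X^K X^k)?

1/5

Victor is unaffected, so Victor is X^K Y.
Greta is unaffected so carries K and passed k to George (X^k Y), so Greta is X^K X^k.
Their cross gives offspring ratios 1/2 X^K X^K : 1/2 X^K X^k. Conditioning on Rosa being unaffected, P(X^K X^k) = 1/2 / 1 = 1/2 before taking Rosa's own offspring into account.
Tariq is affected, so Tariq is X^k Y.
Now use Rosa's offspring. Probability of each recorded status — unaffected daughter Priya: 1/2 if Rosa is X^K X^k, 1 if X^K X^K; unaffected daughter Uma: 1/2 if Rosa is X^K X^k, 1 if X^K X^K.
Bayes: P(X^K X^k) = 1/2·1/4 / (1/2·1/4 + 1/2·1) = 1/5.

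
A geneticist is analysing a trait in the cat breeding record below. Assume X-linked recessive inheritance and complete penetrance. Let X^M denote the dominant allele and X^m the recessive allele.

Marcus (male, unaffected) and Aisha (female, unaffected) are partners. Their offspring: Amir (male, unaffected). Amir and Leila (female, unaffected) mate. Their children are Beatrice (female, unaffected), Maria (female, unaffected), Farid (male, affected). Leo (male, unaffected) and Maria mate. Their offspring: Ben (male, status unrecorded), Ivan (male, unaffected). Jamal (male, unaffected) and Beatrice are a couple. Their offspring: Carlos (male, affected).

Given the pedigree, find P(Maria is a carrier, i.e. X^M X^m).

Amir is unaffected, so Amir is X^M Y.
Leila is unaffected so carries M and passed m to Beatrice (X^M X^m, whose M came from Amir), so Leila is X^M X^m.
Their cross gives offspring ratios 1/2 X^M X^M : 1/2 X^M X^m. Conditioning on Maria being unaffected, P(X^M X^m) = 1/2 / 1 = 1/2 before taking Maria's own offspring into account.
Leo is unaffected, so Leo is X^M Y.
Now use Maria's offspring. Probability of each recorded status — unaffected son Ivan: 1/2 if Maria is X^M X^m, 1 if X^M X^M. (Ben: equally likely either way, so uninformative.)
Bayes: P(X^M X^m) = 1/2·1/2 / (1/2·1/2 + 1/2·1) = 1/3.

1/3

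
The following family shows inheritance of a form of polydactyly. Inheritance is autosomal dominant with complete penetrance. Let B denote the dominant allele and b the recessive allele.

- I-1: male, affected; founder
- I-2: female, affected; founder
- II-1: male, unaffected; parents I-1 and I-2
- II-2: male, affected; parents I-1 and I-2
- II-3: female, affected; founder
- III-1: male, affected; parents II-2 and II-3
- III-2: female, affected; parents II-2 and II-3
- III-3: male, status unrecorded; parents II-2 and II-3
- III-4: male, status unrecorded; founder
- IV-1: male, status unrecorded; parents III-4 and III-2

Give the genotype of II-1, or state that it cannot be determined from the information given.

II-1 is unaffected, so II-1 is bb.

bb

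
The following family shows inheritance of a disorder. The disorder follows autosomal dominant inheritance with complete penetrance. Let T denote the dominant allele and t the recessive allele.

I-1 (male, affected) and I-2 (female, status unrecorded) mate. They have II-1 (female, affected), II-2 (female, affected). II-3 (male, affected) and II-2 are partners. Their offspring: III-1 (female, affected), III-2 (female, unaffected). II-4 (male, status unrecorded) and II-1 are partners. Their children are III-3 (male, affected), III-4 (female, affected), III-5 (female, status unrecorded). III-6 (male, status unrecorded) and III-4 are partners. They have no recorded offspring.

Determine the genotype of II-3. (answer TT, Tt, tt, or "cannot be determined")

Tt

From phenotype alone, II-3 is TT or Tt.
II-3 is affected so carries T and passed t to III-2 (tt), so II-3 is Tt.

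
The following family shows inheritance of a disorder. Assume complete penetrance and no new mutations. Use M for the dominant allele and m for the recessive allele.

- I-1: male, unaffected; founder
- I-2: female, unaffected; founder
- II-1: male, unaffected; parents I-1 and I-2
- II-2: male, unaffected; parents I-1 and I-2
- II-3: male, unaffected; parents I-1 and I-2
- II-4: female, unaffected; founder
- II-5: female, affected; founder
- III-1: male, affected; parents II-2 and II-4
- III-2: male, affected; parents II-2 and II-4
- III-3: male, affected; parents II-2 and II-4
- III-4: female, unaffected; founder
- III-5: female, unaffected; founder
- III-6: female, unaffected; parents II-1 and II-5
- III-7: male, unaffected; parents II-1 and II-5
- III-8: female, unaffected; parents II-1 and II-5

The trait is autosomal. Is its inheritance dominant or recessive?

recessive

II-2 and II-4 are both unaffected yet have an affected child III-1. Under dominance, an affected child requires at least one affected parent, so the trait cannot be dominant.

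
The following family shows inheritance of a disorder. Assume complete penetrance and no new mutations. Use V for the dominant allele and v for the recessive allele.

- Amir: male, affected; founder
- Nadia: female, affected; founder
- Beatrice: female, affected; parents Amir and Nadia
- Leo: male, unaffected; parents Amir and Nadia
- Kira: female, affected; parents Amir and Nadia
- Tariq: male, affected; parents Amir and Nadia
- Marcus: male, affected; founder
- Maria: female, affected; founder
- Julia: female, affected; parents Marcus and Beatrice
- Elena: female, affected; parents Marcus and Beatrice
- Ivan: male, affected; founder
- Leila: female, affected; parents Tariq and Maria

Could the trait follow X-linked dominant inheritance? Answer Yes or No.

A consistent assignment under X-linked dominant exists: Amir X^V Y, Nadia X^V X^v, Beatrice X^V X^V, Leo X^v Y, Kira X^V X^V, Tariq X^V Y, Marcus X^V Y, Maria X^V X^V, Julia X^V X^V, Elena X^V X^V, Ivan X^V Y, Leila X^V X^V.
In this assignment every recorded phenotype matches its genotype and every non-founder's genotype is obtainable from its parents' genotypes, so the pedigree is consistent.

Yes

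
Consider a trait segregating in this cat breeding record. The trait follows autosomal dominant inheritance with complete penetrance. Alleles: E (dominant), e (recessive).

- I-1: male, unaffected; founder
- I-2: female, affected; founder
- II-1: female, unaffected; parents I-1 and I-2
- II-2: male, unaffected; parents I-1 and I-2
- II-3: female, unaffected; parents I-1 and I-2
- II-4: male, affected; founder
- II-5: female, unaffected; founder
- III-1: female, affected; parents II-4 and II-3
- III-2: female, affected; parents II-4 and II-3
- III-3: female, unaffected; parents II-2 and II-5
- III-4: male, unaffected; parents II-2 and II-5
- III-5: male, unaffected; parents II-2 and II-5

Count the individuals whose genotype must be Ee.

3

Obligate heterozygotes: I-2 is affected so carries E and passed e to II-1 (ee), so I-2 is Ee; III-1 is affected so carries E and received e from II-3 (ee), so III-1 is Ee; III-2 is affected so carries E and received e from II-3 (ee), so III-2 is Ee.
Every other individual is either homozygous by phenotype or has at least one consistent homozygous assignment, so the count is 3.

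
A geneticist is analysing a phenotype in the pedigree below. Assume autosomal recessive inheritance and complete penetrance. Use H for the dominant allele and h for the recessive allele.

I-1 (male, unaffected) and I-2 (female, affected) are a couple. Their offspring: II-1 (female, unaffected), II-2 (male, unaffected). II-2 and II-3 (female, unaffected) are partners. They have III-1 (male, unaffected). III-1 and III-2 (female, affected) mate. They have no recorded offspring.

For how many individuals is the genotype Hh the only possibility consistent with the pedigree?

2

Obligate heterozygotes: II-1 is unaffected so carries H and received h from I-2 (hh), so II-1 is Hh; II-2 is unaffected so carries H and received h from I-2 (hh), so II-2 is Hh.
Every other individual is either homozygous by phenotype or has at least one consistent homozygous assignment, so the count is 2.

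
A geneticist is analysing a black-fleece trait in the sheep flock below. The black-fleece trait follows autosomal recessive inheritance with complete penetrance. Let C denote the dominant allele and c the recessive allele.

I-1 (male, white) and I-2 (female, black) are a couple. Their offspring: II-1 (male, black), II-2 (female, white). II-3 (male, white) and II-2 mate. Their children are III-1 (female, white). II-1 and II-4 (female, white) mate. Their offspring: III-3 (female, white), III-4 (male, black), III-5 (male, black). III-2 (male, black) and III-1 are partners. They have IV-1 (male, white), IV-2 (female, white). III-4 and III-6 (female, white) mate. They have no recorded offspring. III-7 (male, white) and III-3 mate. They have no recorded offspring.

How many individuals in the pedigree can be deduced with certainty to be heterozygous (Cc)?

Obligate heterozygotes: I-1 is white so carries C and passed c to II-1 (cc), so I-1 is Cc; II-2 is white so carries C and received c from I-2 (cc), so II-2 is Cc; II-4 is white so carries C and passed c to III-4 (cc), so II-4 is Cc; III-3 is white so carries C and received c from II-1 (cc), so III-3 is Cc; IV-1 is white so carries C and received c from III-2 (cc), so IV-1 is Cc; IV-2 is white so carries C and received c from III-2 (cc), so IV-2 is Cc.
Every other individual is either homozygous by phenotype or has at least one consistent homozygous assignment, so the count is 6.

6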